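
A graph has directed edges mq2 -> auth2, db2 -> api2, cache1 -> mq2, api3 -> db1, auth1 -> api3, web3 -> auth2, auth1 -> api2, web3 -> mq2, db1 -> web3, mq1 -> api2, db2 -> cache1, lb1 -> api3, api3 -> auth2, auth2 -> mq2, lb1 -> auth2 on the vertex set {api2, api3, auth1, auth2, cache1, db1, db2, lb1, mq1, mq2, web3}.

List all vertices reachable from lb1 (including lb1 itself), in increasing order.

Start at lb1.
Its neighbours: api3, auth2.
Then their neighbours: db1, mq2.
Then next layer: web3.
Nothing further is reachable.

api3, auth2, db1, lb1, mq2, web3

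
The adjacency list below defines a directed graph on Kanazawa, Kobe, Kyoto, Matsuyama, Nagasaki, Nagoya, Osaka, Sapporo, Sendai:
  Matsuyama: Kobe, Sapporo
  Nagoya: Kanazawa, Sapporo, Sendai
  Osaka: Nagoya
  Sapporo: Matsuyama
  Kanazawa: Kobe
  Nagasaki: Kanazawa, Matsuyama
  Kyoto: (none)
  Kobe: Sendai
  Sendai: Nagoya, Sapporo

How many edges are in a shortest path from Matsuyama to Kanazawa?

Distance 0: Matsuyama.
Distance 1: Kobe, Sapporo.
Distance 2: Sendai.
Distance 3: Nagoya.
Distance 4: Kanazawa — contains Kanazawa.

4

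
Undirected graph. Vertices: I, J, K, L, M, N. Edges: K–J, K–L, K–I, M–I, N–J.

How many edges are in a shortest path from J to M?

3

Distance 0: J.
Distance 1: K, N.
Distance 2: I, L.
Distance 3: M — contains M.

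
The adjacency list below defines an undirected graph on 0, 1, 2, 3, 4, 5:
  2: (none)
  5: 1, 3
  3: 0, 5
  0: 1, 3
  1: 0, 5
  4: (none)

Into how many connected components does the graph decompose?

From 0: component {0, 1, 3, 5}.
From 2: component {2}.
From 4: component {4}.
That's 3 components.

3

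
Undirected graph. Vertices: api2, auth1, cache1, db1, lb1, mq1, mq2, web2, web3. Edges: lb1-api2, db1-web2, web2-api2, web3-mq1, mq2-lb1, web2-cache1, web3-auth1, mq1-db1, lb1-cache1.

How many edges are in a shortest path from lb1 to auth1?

Distance 0: lb1.
Distance 1: api2, cache1, mq2.
Distance 2: web2.
Distance 3: db1.
Distance 4: mq1.
Distance 5: web3.
Distance 6: auth1 — contains auth1.

6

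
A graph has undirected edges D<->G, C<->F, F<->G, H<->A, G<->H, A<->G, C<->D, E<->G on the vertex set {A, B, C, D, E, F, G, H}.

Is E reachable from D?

Explore from D.
Distance 1: reach C, G.
Distance 2: reach A, E, F, H.
Found E.

Yes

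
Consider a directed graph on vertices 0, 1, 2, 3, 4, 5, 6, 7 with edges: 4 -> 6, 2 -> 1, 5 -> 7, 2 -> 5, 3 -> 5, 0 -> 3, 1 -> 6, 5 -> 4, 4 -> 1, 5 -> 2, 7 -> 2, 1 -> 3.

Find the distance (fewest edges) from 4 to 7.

4

Distance 0: 4.
Distance 1: 1, 6.
Distance 2: 3.
Distance 3: 5.
Distance 4: 2, 7 — contains 7.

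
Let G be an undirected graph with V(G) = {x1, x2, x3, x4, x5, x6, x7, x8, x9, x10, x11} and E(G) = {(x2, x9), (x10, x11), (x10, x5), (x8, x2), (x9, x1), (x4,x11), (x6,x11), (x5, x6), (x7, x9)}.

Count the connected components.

From x1: component {x1, x2, x7, x8, x9}.
From x3: component {x3}.
From x4: component {x4, x5, x6, x10, x11}.
That's 3 components.

3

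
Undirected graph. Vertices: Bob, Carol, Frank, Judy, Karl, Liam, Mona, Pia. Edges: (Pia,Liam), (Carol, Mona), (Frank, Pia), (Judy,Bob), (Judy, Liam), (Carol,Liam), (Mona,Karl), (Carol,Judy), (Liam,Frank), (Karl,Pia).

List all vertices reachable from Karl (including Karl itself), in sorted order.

Start at Karl.
Its neighbours: Mona, Pia.
Then their neighbours: Carol, Frank, Liam.
Then next layer: Judy.
Then next layer: Bob.
Every vertex is now reached.

Bob, Carol, Frank, Judy, Karl, Liam, Mona, Pia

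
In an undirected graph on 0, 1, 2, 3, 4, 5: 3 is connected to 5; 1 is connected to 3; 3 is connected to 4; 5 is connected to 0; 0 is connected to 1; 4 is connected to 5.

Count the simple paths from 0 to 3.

0–1–3
0–5–3
0–5–4–3

3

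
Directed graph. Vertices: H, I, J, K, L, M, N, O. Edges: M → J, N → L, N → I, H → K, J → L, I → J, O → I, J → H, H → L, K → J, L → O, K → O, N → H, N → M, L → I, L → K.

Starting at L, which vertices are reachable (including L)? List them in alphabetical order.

Start at L.
Its neighbours: I, K, O.
Then their neighbours: J.
Then next layer: H.
Nothing further is reachable.

H, I, J, K, L, O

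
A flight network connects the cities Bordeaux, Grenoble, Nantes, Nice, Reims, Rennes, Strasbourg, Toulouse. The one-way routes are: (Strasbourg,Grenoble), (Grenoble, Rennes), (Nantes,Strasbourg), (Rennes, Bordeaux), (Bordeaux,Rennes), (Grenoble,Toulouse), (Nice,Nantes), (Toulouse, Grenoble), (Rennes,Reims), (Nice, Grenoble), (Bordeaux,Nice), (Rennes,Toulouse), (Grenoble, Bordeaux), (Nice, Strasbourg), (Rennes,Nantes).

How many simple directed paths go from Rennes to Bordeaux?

3

Rennes→Bordeaux
Rennes→Nantes→Strasbourg→Grenoble→Bordeaux
Rennes→Toulouse→Grenoble→Bordeaux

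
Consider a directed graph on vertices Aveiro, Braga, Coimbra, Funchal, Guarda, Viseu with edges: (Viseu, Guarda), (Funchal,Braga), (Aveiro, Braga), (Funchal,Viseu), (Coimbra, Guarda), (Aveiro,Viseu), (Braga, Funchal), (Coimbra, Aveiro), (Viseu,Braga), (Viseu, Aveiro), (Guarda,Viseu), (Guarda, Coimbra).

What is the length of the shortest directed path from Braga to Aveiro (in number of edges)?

Distance 0: Braga.
Distance 1: Funchal.
Distance 2: Viseu.
Distance 3: Aveiro, Guarda — contains Aveiro.

3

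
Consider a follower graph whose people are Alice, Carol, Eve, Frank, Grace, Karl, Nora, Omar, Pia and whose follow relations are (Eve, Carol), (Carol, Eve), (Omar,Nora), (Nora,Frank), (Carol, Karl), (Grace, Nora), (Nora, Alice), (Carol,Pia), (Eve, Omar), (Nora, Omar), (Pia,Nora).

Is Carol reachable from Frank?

Frank has no outgoing edges, so nothing is reachable from it.

No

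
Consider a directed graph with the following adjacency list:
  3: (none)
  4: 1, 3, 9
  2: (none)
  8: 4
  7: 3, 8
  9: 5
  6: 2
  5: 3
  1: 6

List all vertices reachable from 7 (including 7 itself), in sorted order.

Start at 7.
Its neighbours: 3, 8.
Then their neighbours: 4.
Then next layer: 1, 9.
Then next layer: 5, 6.
Then next layer: 2.
Every vertex is now reached.

1, 2, 3, 4, 5, 6, 7, 8, 9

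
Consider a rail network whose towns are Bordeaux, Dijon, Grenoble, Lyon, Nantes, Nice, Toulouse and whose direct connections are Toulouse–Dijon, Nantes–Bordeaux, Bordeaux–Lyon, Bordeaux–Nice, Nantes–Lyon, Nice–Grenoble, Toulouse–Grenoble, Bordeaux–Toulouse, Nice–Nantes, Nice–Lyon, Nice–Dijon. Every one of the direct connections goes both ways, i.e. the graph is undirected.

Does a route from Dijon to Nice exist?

Explore from Dijon.
Distance 1: reach Nice, Toulouse.
Found Nice.

Yes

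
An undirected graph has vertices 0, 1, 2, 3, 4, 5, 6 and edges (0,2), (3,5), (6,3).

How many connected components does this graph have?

4

From 0: component {0, 2}.
From 1: component {1}.
From 3: component {3, 5, 6}.
From 4: component {4}.
That's 4 components.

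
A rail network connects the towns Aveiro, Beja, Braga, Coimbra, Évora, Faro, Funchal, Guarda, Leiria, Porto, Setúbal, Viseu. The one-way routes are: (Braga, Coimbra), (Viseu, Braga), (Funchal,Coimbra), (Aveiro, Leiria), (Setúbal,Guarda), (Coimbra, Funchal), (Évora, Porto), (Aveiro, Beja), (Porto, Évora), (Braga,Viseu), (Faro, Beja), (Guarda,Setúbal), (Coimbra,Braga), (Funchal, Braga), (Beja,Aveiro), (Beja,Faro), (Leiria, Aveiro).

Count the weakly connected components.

4

From Aveiro: component {Aveiro, Beja, Faro, Leiria}.
From Braga: component {Braga, Coimbra, Funchal, Viseu}.
From Évora: component {Évora, Porto}.
From Guarda: component {Guarda, Setúbal}.
That's 4 components.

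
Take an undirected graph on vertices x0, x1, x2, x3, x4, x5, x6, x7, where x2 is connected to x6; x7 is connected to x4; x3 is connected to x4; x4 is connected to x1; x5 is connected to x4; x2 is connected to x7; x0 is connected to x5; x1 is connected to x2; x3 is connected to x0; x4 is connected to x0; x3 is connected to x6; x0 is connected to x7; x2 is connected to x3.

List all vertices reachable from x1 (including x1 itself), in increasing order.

Start at x1.
Its neighbours: x2, x4.
Then their neighbours: x0, x3, x5, x6, x7.
Every vertex is now reached.

x0, x1, x2, x3, x4, x5, x6, x7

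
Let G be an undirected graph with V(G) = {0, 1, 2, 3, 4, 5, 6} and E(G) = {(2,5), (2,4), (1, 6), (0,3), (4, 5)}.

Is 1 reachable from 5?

No

Explore from 5.
Distance 1: reach 2, 4.
The search is exhausted without reaching 1; it lies in a different component.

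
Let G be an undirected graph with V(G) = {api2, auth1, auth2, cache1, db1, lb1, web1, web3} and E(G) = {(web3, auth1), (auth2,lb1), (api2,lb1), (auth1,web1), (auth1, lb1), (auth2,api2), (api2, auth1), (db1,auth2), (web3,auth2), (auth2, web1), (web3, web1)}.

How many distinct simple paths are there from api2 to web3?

api2–auth1–lb1–auth2–web1–web3
api2–auth1–lb1–auth2–web3
api2–auth1–web1–auth2–web3
api2–auth1–web1–web3
api2–auth1–web3
api2–auth2–lb1–auth1–web1–web3
api2–auth2–lb1–auth1–web3
api2–auth2–web1–auth1–web3
... and 8 more.

16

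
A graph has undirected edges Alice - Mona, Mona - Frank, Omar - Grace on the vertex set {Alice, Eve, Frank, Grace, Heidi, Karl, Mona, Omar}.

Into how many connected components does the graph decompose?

5

From Alice: component {Alice, Frank, Mona}.
From Eve: component {Eve}.
From Grace: component {Grace, Omar}.
From Heidi: component {Heidi}.
From Karl: component {Karl}.
That's 5 components.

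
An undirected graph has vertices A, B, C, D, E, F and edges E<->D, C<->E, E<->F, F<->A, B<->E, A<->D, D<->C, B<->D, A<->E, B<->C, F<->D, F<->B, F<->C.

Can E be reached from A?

Explore from A.
Distance 1: reach D, E, F.
Found E.

Yes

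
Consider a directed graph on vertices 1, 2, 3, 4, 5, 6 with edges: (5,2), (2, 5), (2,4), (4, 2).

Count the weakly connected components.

4

From 1: component {1}.
From 2: component {2, 4, 5}.
From 3: component {3}.
From 6: component {6}.
That's 4 components.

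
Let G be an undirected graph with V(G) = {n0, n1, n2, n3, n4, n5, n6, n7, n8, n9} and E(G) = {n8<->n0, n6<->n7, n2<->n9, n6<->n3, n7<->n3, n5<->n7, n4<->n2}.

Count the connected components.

4

From n0: component {n0, n8}.
From n1: component {n1}.
From n2: component {n2, n4, n9}.
From n3: component {n3, n5, n6, n7}.
That's 4 components.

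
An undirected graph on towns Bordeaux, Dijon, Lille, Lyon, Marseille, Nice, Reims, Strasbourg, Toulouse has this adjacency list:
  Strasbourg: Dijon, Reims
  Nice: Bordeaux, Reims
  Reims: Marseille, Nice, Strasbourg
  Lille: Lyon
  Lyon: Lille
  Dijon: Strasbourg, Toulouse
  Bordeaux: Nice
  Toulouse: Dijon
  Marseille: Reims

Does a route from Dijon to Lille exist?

No

Explore from Dijon.
Distance 1: reach Strasbourg, Toulouse.
Distance 2: reach Reims.
Distance 3: reach Marseille, Nice.
Distance 4: reach Bordeaux.
The search is exhausted without reaching Lille; it lies in a different component.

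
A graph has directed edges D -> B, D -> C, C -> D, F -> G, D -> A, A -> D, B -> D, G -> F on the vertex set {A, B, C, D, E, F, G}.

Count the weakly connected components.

From A: component {A, B, C, D}.
From E: component {E}.
From F: component {F, G}.
That's 3 components.

3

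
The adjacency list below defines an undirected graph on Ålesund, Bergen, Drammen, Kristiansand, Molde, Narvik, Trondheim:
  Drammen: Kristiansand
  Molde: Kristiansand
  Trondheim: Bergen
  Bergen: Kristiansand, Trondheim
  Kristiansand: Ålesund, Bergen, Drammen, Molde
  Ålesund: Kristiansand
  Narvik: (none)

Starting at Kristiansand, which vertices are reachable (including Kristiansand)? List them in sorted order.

Start at Kristiansand.
Its neighbours: Ålesund, Bergen, Drammen, Molde.
Then their neighbours: Trondheim.
Nothing further is reachable.

Ålesund, Bergen, Drammen, Kristiansand, Molde, Trondheim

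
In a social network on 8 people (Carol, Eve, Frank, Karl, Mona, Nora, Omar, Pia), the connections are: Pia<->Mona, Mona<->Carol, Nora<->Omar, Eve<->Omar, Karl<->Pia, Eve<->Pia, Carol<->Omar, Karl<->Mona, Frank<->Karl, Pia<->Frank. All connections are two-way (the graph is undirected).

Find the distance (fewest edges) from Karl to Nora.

4

Distance 0: Karl.
Distance 1: Frank, Mona, Pia.
Distance 2: Carol, Eve.
Distance 3: Omar.
Distance 4: Nora — contains Nora.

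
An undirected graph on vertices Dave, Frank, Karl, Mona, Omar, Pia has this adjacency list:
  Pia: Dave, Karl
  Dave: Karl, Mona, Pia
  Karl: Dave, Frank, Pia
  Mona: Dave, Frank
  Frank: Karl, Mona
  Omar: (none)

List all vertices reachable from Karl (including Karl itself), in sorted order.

Dave, Frank, Karl, Mona, Pia

Start at Karl.
Its neighbours: Dave, Frank, Pia.
Then their neighbours: Mona.
Nothing further is reachable.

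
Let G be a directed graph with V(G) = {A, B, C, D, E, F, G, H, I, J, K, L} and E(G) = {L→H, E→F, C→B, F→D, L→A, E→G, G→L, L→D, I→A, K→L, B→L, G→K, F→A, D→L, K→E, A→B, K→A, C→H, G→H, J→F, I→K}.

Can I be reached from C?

No

Explore from C.
Distance 1: reach B, H.
Distance 2: reach L.
Distance 3: reach A, D.
The search from C is exhausted; no directed path reaches I.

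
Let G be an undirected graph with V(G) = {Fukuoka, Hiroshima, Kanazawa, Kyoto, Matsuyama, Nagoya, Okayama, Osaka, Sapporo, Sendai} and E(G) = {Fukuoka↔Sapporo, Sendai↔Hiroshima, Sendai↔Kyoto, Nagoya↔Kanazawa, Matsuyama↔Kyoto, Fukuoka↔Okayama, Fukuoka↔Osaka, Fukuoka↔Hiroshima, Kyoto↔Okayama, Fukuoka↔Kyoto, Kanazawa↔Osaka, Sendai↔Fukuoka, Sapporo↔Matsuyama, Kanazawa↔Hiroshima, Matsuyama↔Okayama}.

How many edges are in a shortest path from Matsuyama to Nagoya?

Distance 0: Matsuyama.
Distance 1: Kyoto, Okayama, Sapporo.
Distance 2: Fukuoka, Sendai.
Distance 3: Hiroshima, Osaka.
Distance 4: Kanazawa.
Distance 5: Nagoya — contains Nagoya.

5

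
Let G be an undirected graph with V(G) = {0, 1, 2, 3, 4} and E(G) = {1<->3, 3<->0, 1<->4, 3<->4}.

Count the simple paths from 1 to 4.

1–3–4
1–4

2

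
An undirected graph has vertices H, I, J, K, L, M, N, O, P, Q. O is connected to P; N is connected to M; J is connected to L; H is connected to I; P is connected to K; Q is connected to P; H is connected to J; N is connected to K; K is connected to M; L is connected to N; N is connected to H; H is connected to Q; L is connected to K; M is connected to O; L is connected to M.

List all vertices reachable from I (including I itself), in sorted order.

Start at I.
Its neighbours: H.
Then their neighbours: J, N, Q.
Then next layer: K, L, M, P.
Then next layer: O.
Every vertex is now reached.

H, I, J, K, L, M, N, O, P, Q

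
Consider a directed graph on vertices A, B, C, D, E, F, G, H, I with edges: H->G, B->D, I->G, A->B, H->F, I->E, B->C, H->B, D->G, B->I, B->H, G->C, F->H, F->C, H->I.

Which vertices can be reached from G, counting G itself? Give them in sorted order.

Start at G.
Its neighbours: C.
Nothing further is reachable.

C, G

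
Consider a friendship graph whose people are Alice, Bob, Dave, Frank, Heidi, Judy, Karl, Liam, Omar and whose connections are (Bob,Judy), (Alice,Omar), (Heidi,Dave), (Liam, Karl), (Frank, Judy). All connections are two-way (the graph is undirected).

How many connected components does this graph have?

From Alice: component {Alice, Omar}.
From Bob: component {Bob, Frank, Judy}.
From Dave: component {Dave, Heidi}.
From Karl: component {Karl, Liam}.
That's 4 components.

4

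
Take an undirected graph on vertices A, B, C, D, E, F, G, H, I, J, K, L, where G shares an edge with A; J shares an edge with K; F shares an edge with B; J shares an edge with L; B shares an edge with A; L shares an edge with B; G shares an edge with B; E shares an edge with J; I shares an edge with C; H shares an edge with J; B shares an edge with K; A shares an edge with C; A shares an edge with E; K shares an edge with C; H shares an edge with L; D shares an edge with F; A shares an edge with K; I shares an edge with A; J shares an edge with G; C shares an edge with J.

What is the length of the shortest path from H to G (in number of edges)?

Distance 0: H.
Distance 1: J, L.
Distance 2: B, C, E, G, K — contains G.

2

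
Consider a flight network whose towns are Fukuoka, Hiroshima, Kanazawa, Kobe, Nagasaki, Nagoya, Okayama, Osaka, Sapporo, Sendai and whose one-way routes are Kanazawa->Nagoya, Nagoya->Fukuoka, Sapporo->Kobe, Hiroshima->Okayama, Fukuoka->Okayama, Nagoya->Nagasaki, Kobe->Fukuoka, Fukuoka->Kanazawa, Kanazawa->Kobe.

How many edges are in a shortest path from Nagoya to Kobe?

Distance 0: Nagoya.
Distance 1: Fukuoka, Nagasaki.
Distance 2: Kanazawa, Okayama.
Distance 3: Kobe — contains Kobe.

3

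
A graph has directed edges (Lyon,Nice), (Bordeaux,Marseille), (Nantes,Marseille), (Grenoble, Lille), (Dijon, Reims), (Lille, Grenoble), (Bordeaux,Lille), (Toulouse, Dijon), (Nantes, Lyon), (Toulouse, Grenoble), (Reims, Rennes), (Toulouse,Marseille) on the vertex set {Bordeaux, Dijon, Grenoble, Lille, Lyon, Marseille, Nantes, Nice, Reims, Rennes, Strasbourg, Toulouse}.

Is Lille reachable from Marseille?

No

Marseille has no outgoing edges, so nothing is reachable from it.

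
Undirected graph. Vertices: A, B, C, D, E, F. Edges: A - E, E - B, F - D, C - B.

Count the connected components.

From A: component {A, B, C, E}.
From D: component {D, F}.
That's 2 components.

2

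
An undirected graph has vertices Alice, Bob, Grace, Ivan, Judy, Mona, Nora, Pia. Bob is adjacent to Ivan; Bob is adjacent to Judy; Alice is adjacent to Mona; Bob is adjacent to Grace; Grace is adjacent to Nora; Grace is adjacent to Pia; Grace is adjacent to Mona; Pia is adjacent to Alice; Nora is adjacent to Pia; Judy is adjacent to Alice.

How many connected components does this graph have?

From Alice: component {Alice, Bob, Grace, Ivan, Judy, Mona, Nora, Pia}.
That's 1 component.

1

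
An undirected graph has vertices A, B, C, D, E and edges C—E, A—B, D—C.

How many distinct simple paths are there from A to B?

1

A–B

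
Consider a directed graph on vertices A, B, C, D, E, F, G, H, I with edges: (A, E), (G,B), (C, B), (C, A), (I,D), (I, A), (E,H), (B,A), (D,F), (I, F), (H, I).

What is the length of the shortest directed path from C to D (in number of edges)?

Distance 0: C.
Distance 1: A, B.
Distance 2: E.
Distance 3: H.
Distance 4: I.
Distance 5: D, F — contains D.

5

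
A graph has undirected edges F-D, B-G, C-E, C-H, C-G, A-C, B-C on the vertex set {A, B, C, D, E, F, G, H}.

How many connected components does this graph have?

From A: component {A, B, C, E, G, H}.
From D: component {D, F}.
That's 2 components.

2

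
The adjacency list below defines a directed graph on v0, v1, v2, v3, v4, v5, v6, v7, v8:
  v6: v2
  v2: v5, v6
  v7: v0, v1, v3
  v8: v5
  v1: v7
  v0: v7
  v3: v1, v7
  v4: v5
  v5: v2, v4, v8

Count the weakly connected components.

From v0: component {v0, v1, v3, v7}.
From v2: component {v2, v4, v5, v6, v8}.
That's 2 components.

2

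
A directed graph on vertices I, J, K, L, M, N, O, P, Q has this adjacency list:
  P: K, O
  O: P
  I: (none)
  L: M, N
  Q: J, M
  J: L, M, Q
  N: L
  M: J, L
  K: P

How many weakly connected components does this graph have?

From I: component {I}.
From J: component {J, L, M, N, Q}.
From K: component {K, O, P}.
That's 3 components.

3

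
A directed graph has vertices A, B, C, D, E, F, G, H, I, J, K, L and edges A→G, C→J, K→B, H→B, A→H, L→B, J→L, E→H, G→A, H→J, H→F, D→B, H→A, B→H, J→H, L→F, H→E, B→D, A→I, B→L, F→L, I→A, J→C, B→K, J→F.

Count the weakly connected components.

From A: component {A, B, C, D, E, F, G, H, I, J, K, L}.
That's 1 component.

1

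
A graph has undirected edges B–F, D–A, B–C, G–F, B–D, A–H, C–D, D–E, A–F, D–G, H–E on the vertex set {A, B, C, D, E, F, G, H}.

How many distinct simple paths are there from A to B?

9

A–D–B
A–D–C–B
A–D–G–F–B
A–F–B
A–F–G–D–B
A–F–G–D–C–B
A–H–E–D–B
A–H–E–D–C–B
A–H–E–D–G–F–B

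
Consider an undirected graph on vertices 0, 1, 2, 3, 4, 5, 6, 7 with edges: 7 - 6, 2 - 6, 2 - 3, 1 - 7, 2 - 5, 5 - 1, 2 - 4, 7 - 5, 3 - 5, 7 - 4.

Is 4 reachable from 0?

No

0 has no edges, so nothing is reachable from it.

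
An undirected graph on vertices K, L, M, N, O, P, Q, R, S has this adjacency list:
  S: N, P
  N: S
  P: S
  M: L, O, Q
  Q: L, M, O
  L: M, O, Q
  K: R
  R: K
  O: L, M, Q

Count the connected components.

3

From K: component {K, R}.
From L: component {L, M, O, Q}.
From N: component {N, P, S}.
That's 3 components.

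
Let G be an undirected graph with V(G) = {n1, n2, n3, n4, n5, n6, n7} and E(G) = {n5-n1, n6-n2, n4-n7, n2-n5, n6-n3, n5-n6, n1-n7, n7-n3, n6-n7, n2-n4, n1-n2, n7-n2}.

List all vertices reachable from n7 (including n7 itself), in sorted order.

Start at n7.
Its neighbours: n1, n2, n3, n4, n6.
Then their neighbours: n5.
Every vertex is now reached.

n1, n2, n3, n4, n5, n6, n7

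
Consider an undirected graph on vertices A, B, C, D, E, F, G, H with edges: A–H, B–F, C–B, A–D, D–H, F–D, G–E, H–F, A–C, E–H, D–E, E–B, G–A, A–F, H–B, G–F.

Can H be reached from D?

Explore from D.
Distance 1: reach A, E, F, H.
Found H.

Yes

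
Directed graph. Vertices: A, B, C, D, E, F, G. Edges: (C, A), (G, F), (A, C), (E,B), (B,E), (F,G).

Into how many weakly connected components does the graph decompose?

From A: component {A, C}.
From B: component {B, E}.
From D: component {D}.
From F: component {F, G}.
That's 4 components.

4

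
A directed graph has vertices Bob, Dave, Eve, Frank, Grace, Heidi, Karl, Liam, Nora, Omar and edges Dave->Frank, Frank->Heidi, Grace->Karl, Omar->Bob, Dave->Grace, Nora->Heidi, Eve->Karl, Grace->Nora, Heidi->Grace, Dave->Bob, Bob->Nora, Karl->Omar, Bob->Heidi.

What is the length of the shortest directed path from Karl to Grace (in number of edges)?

4

Distance 0: Karl.
Distance 1: Omar.
Distance 2: Bob.
Distance 3: Heidi, Nora.
Distance 4: Grace — contains Grace.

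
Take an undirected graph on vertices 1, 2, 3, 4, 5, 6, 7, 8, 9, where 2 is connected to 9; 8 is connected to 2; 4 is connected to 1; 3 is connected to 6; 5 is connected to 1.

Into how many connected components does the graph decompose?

From 1: component {1, 4, 5}.
From 2: component {2, 8, 9}.
From 3: component {3, 6}.
From 7: component {7}.
That's 4 components.

4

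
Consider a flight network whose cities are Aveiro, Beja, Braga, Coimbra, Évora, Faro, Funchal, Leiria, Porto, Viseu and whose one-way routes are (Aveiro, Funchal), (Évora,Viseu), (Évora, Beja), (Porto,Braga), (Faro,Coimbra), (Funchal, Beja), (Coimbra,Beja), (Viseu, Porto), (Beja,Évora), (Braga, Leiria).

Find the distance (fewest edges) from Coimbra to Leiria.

6

Distance 0: Coimbra.
Distance 1: Beja.
Distance 2: Évora.
Distance 3: Viseu.
Distance 4: Porto.
Distance 5: Braga.
Distance 6: Leiria — contains Leiria.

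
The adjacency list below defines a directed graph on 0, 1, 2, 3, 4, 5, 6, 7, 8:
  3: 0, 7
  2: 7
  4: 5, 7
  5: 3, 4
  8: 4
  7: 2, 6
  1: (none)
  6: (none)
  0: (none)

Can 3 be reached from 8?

Explore from 8.
Distance 1: reach 4.
Distance 2: reach 5, 7.
Distance 3: reach 2, 3, 6.
Found 3.

Yes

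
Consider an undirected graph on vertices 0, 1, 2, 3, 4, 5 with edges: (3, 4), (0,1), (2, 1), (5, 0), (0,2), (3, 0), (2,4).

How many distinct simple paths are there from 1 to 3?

1–0–2–4–3
1–0–3
1–2–0–3
1–2–4–3

4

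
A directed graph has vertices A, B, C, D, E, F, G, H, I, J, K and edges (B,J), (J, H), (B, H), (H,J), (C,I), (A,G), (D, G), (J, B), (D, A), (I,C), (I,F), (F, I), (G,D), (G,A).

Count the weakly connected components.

5

From A: component {A, D, G}.
From B: component {B, H, J}.
From C: component {C, F, I}.
From E: component {E}.
From K: component {K}.
That's 5 components.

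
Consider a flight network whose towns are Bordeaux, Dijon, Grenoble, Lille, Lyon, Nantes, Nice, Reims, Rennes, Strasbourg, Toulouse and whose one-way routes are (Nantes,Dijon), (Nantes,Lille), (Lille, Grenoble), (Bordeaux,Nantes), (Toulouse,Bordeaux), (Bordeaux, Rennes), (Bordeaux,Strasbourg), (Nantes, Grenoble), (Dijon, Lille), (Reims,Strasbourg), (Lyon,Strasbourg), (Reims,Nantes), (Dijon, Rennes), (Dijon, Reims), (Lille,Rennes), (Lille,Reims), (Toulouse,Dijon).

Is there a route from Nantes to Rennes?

Yes

Explore from Nantes.
Distance 1: reach Dijon, Grenoble, Lille.
Distance 2: reach Reims, Rennes.
Found Rennes.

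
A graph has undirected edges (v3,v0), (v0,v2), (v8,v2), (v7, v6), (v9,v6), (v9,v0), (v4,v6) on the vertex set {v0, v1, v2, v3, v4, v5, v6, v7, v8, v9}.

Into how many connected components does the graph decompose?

From v0: component {v0, v2, v3, v4, v6, v7, v8, v9}.
From v1: component {v1}.
From v5: component {v5}.
That's 3 components.

3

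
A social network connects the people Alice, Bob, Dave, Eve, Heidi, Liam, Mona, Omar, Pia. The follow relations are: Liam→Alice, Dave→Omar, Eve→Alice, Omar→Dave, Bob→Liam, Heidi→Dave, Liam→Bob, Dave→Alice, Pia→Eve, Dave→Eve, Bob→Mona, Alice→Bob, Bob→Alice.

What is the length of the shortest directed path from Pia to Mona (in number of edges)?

4

Distance 0: Pia.
Distance 1: Eve.
Distance 2: Alice.
Distance 3: Bob.
Distance 4: Liam, Mona — contains Mona.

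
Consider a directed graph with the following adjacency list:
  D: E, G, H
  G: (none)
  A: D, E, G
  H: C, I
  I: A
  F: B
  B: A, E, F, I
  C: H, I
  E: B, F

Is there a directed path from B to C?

Explore from B.
Distance 1: reach A, E, F, I.
Distance 2: reach D, G.
Distance 3: reach H.
Distance 4: reach C.
Found C.

Yes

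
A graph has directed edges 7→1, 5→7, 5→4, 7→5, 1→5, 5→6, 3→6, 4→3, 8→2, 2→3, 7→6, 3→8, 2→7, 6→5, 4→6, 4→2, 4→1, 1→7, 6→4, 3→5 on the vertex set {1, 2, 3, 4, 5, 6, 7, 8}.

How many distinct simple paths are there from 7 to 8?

12

7→1→5→4→2→3→8
7→1→5→4→3→8
7→1→5→6→4→2→3→8
7→1→5→6→4→3→8
7→5→4→2→3→8
7→5→4→3→8
7→5→6→4→2→3→8
7→5→6→4→3→8
7→6→4→2→3→8
7→6→4→3→8
7→6→5→4→2→3→8
7→6→5→4→3→8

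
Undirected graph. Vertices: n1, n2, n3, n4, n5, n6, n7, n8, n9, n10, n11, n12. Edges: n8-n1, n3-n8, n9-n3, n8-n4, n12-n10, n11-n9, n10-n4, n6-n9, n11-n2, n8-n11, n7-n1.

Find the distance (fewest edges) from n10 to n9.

4

Distance 0: n10.
Distance 1: n4, n12.
Distance 2: n8.
Distance 3: n1, n3, n11.
Distance 4: n2, n7, n9 — contains n9.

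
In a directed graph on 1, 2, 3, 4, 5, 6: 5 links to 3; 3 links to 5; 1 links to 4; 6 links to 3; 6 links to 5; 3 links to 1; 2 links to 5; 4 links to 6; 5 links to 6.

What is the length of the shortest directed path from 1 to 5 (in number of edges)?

3

Distance 0: 1.
Distance 1: 4.
Distance 2: 6.
Distance 3: 3, 5 — contains 5.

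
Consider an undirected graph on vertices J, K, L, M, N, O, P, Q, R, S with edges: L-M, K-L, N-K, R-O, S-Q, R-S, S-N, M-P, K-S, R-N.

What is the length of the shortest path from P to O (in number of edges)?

6

Distance 0: P.
Distance 1: M.
Distance 2: L.
Distance 3: K.
Distance 4: N, S.
Distance 5: Q, R.
Distance 6: O — contains O.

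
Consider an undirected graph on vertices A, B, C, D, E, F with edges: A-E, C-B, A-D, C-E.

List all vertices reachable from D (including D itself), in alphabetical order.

Start at D.
Its neighbours: A.
Then their neighbours: E.
Then next layer: C.
Then next layer: B.
Nothing further is reachable.

A, B, C, D, E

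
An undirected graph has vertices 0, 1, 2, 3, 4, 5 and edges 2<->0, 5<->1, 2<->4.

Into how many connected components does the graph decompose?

3

From 0: component {0, 2, 4}.
From 1: component {1, 5}.
From 3: component {3}.
That's 3 components.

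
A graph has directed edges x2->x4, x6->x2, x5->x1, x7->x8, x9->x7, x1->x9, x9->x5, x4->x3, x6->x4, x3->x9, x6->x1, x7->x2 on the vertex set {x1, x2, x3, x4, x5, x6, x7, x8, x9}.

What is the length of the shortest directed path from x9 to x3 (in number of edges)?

Distance 0: x9.
Distance 1: x5, x7.
Distance 2: x1, x2, x8.
Distance 3: x4.
Distance 4: x3 — contains x3.

4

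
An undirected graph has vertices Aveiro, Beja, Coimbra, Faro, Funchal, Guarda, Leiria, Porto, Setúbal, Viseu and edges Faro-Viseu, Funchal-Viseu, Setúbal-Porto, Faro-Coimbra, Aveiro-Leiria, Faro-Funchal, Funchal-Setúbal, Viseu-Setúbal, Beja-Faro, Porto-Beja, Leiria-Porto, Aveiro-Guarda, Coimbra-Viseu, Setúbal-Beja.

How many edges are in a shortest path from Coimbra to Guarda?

Distance 0: Coimbra.
Distance 1: Faro, Viseu.
Distance 2: Beja, Funchal, Setúbal.
Distance 3: Porto.
Distance 4: Leiria.
Distance 5: Aveiro.
Distance 6: Guarda — contains Guarda.

6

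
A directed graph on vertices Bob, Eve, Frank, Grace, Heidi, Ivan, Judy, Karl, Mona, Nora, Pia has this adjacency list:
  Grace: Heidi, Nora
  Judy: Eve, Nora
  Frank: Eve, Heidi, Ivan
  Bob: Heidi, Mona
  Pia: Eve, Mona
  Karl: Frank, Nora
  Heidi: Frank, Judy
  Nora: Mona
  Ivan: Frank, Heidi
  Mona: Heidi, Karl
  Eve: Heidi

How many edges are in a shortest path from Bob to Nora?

Distance 0: Bob.
Distance 1: Heidi, Mona.
Distance 2: Frank, Judy, Karl.
Distance 3: Eve, Ivan, Nora — contains Nora.

3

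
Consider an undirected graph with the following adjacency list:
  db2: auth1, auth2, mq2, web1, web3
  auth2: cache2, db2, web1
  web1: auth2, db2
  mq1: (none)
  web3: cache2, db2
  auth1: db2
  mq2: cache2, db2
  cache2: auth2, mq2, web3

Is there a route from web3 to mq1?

Explore from web3.
Distance 1: reach cache2, db2.
Distance 2: reach auth1, auth2, mq2, web1.
The search is exhausted without reaching mq1; it lies in a different component.

No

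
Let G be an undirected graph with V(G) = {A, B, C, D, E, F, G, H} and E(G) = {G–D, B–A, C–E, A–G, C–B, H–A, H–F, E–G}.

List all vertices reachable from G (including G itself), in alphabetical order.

Start at G.
Its neighbours: A, D, E.
Then their neighbours: B, C, H.
Then next layer: F.
Every vertex is now reached.

A, B, C, D, E, F, G, H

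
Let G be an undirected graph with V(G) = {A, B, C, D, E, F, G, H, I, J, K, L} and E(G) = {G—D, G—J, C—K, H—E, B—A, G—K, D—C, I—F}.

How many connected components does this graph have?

From A: component {A, B}.
From C: component {C, D, G, J, K}.
From E: component {E, H}.
From F: component {F, I}.
From L: component {L}.
That's 5 components.

5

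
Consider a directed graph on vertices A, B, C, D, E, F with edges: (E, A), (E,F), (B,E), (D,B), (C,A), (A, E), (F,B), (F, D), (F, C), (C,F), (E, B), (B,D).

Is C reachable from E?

Explore from E.
Distance 1: reach A, B, F.
Distance 2: reach C, D.
Found C.

Yes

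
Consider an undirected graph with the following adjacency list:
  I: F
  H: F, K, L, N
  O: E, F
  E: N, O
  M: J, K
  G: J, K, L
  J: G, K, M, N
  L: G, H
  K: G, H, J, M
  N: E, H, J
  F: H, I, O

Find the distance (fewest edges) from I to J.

4

Distance 0: I.
Distance 1: F.
Distance 2: H, O.
Distance 3: E, K, L, N.
Distance 4: G, J, M — contains J.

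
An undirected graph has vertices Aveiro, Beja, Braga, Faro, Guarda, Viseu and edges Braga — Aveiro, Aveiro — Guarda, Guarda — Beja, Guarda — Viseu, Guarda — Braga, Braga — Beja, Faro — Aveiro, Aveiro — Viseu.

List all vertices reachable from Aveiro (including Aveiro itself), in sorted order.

Start at Aveiro.
Its neighbours: Braga, Faro, Guarda, Viseu.
Then their neighbours: Beja.
Every vertex is now reached.

Aveiro, Beja, Braga, Faro, Guarda, Viseu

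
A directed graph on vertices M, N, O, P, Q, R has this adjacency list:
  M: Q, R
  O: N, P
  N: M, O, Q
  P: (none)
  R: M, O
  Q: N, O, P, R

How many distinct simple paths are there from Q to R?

3

Q→N→M→R
Q→O→N→M→R
Q→R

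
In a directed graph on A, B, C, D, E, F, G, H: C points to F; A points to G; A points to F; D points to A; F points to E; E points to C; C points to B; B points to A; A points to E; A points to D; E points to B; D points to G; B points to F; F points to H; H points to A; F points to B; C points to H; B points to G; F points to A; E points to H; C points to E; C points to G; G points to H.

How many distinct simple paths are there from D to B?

12

D→A→E→B
D→A→E→C→B
D→A→E→C→F→B
D→A→F→B
D→A→F→E→B
D→A→F→E→C→B
D→G→H→A→E→B
D→G→H→A→E→C→B
D→G→H→A→E→C→F→B
D→G→H→A→F→B
D→G→H→A→F→E→B
D→G→H→A→F→E→C→B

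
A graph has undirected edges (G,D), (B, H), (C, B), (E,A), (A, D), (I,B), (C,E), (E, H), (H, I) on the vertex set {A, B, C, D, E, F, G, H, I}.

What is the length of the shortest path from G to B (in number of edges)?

5

Distance 0: G.
Distance 1: D.
Distance 2: A.
Distance 3: E.
Distance 4: C, H.
Distance 5: B, I — contains B.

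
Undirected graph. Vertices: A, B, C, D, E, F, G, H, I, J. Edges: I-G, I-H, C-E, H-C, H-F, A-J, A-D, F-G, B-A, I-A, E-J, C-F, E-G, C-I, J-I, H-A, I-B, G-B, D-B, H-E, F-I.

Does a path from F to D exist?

Explore from F.
Distance 1: reach C, G, H, I.
Distance 2: reach A, B, E, J.
Distance 3: reach D.
Found D.

Yes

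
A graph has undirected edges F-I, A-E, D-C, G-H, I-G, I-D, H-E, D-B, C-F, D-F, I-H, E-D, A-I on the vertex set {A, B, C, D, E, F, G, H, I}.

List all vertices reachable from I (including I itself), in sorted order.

A, B, C, D, E, F, G, H, I

Start at I.
Its neighbours: A, D, F, G, H.
Then their neighbours: B, C, E.
Every vertex is now reached.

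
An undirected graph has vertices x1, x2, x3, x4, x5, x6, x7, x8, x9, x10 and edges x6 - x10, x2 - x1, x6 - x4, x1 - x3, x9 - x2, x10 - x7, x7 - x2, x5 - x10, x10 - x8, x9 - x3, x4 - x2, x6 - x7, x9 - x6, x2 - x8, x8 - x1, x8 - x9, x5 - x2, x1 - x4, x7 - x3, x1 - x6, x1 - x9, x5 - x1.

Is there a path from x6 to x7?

Explore from x6.
Distance 1: reach x1, x4, x7, x9, x10.
Found x7.

Yes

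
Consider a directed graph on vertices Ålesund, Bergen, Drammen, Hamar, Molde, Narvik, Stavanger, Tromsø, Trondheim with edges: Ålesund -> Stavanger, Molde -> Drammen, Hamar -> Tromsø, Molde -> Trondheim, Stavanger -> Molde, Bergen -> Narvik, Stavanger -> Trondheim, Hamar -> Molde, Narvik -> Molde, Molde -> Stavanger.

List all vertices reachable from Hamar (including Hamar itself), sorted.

Drammen, Hamar, Molde, Stavanger, Tromsø, Trondheim

Start at Hamar.
Its neighbours: Molde, Tromsø.
Then their neighbours: Drammen, Stavanger, Trondheim.
Nothing further is reachable.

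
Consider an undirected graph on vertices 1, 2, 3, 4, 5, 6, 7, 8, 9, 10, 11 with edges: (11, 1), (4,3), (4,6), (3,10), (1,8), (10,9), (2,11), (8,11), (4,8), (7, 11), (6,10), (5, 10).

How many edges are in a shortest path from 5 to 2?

Distance 0: 5.
Distance 1: 10.
Distance 2: 3, 6, 9.
Distance 3: 4.
Distance 4: 8.
Distance 5: 1, 11.
Distance 6: 2, 7 — contains 2.

6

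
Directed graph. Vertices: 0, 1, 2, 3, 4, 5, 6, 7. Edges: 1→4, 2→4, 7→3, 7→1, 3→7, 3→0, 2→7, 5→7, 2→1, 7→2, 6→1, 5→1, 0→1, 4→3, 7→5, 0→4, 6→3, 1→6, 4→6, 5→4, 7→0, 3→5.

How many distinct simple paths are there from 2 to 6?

2→1→4→6
2→1→6
2→4→3→0→1→6
2→4→3→5→1→6
2→4→3→5→7→0→1→6
2→4→3→5→7→1→6
2→4→3→7→0→1→6
2→4→3→7→1→6
... and 18 more.

26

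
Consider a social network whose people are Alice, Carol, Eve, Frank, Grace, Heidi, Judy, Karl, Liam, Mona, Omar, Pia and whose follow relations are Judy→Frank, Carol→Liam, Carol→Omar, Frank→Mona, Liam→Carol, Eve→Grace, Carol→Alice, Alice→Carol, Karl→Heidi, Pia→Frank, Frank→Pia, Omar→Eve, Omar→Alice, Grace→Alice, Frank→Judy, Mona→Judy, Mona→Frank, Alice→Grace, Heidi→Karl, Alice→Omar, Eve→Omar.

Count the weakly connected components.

From Alice: component {Alice, Carol, Eve, Grace, Liam, Omar}.
From Frank: component {Frank, Judy, Mona, Pia}.
From Heidi: component {Heidi, Karl}.
That's 3 components.

3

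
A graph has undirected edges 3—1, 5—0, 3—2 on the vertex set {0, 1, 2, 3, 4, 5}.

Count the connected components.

From 0: component {0, 5}.
From 1: component {1, 2, 3}.
From 4: component {4}.
That's 3 components.

3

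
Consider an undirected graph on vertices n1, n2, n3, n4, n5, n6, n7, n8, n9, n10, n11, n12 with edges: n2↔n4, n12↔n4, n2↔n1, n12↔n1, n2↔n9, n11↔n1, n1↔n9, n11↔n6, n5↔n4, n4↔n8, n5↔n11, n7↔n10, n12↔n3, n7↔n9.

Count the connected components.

From n1: component {n1, n2, n3, n4, n5, n6, n7, n8, n9, n10, n11, n12}.
That's 1 component.

1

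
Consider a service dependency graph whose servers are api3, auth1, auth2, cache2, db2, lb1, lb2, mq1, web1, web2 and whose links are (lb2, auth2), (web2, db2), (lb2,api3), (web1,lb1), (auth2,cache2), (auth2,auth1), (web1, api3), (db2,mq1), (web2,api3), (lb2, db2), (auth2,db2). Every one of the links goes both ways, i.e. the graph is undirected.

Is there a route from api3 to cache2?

Yes

Explore from api3.
Distance 1: reach lb2, web1, web2.
Distance 2: reach auth2, db2, lb1.
Distance 3: reach auth1, cache2, mq1.
Found cache2.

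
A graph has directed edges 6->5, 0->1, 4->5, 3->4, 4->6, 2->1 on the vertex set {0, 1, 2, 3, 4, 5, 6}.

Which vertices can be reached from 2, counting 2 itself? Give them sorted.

Start at 2.
Its neighbours: 1.
Nothing further is reachable.

1, 2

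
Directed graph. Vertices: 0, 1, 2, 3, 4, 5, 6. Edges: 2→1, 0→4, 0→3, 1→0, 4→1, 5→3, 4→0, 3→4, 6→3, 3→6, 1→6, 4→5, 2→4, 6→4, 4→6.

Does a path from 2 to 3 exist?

Yes

Explore from 2.
Distance 1: reach 1, 4.
Distance 2: reach 0, 5, 6.
Distance 3: reach 3.
Found 3.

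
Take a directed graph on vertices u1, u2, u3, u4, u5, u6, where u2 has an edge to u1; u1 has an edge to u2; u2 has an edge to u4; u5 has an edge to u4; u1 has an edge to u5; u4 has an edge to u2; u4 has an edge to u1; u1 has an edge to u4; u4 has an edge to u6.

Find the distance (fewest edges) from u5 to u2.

2

Distance 0: u5.
Distance 1: u4.
Distance 2: u1, u2, u6 — contains u2.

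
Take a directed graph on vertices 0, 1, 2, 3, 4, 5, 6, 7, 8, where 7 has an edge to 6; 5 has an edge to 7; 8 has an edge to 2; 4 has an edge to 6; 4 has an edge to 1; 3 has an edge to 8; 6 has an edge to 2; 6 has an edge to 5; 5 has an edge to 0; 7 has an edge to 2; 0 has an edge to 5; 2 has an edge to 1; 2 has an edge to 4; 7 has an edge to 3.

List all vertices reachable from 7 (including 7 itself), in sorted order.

Start at 7.
Its neighbours: 2, 3, 6.
Then their neighbours: 1, 4, 5, 8.
Then next layer: 0.
Every vertex is now reached.

0, 1, 2, 3, 4, 5, 6, 7, 8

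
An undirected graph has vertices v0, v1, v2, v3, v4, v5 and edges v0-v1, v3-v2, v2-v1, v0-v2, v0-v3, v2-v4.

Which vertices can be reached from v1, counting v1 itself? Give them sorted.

Start at v1.
Its neighbours: v0, v2.
Then their neighbours: v3, v4.
Nothing further is reachable.

v0, v1, v2, v3, v4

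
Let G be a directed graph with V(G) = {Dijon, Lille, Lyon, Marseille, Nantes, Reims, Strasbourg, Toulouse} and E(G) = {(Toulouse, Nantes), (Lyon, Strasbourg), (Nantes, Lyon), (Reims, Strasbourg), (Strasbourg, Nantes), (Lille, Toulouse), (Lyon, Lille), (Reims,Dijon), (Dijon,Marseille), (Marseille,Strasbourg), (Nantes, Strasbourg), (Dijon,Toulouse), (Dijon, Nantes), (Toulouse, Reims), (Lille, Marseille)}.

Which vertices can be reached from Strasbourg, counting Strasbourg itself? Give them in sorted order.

Start at Strasbourg.
Its neighbours: Nantes.
Then their neighbours: Lyon.
Then next layer: Lille.
Then next layer: Marseille, Toulouse.
Then next layer: Reims.
Then next layer: Dijon.
Every vertex is now reached.

Dijon, Lille, Lyon, Marseille, Nantes, Reims, Strasbourg, Toulouse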